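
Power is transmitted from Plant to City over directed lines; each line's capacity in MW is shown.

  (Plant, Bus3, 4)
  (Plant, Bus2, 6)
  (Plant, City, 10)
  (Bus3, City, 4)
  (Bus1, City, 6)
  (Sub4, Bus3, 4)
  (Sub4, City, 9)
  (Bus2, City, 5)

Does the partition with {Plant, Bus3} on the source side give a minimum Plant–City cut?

Given cut capacity: 6 + 10 + 4 = 20.
Augment Plant→City: bottleneck 10, flow now 10.
Augment Plant→Bus3→City: bottleneck 4, flow now 14.
Augment Plant→Bus2→City: bottleneck 5, flow now 19.
No augmenting path remains; maximum flow = 19.
In the residual graph, reachable from Plant: {Plant, Bus2}.
Min-cut edges: Plant→Bus3 (4), Plant→City (10), Bus2→City (5); capacity 4 + 10 + 5 = 19.
Cut capacity 20 exceeds the max flow 19, so it is not minimum.

No — its capacity is 20, but the minimum cut has capacity 19.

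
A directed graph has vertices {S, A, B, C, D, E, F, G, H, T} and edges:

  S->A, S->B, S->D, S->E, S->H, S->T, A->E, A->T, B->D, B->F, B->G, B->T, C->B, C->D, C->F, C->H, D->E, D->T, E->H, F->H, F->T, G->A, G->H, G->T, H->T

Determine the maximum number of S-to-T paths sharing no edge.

Assign every edge capacity 1; by Menger, the answer equals the max flow.
Path S→T (+1); total 1.
Path S→A→T (+1); total 2.
Path S→B→T (+1); total 3.
Path S→D→T (+1); total 4.
Path S→H→T (+1); total 5.
No residual S→T path; max flow = 5.
Certifying cut of size 5: {H→T, S→A, S→B, S→D, S→T}.

5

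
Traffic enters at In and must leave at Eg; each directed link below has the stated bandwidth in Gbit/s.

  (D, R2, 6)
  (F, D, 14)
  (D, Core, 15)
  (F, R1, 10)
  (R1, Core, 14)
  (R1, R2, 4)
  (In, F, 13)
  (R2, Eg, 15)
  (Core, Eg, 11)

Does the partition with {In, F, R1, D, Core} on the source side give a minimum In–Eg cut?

No — its capacity is 21, but the minimum cut has capacity 13.

Given cut capacity: 4 + 6 + 11 = 21.
Augment In→F→R1→R2→Eg: bottleneck 4, flow now 4.
Augment In→F→R1→Core→Eg: bottleneck 6, flow now 10.
Augment In→F→D→R2→Eg: bottleneck 3, flow now 13.
No augmenting path remains; maximum flow = 13.
In the residual graph, reachable from In: {In}.
Min-cut edges: In→F (13); capacity 13 = 13.
Cut capacity 21 exceeds the max flow 13, so it is not minimum.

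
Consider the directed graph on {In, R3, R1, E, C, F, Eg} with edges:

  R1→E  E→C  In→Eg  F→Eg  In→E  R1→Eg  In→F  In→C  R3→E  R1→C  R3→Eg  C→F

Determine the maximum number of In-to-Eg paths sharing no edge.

2

Assign every edge capacity 1; by Menger, the answer equals the max flow.
Path In→Eg (+1); total 1.
Path In→F→Eg (+1); total 2.
No residual In→Eg path; max flow = 2.
Certifying cut of size 2: {F→Eg, In→Eg}.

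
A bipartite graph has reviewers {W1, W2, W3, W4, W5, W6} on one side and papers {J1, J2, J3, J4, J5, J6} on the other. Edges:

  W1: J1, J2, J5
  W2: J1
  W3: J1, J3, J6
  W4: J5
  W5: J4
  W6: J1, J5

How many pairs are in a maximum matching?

5

Unit-capacity flow: source→left, listed edges, right→sink; max matching = max flow.
Augmenting path W1→J1 (+1); matched 1.
Augmenting path W3→J3 (+1); matched 2.
Augmenting path W4→J5 (+1); matched 3.
Augmenting path W5→J4 (+1); matched 4.
Augmenting path W2→J1→W1→J2 (+1); matched 5.
No augmenting path remains; maximum matching = 5.
König certificate: {W1, W3, W5, J1, J5} is a vertex cover of size 5 (every listed pair touches it), so no matching can be larger.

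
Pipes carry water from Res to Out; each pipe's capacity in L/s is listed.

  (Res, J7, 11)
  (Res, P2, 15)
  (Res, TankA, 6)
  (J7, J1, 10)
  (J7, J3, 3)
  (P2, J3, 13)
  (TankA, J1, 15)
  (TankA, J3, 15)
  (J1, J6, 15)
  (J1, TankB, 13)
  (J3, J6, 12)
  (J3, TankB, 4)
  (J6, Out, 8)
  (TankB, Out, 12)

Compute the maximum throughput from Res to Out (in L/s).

20

Augment Res→J7→J1→J6→Out: bottleneck 8, flow now 8.
Augment Res→J7→J1→TankB→Out: bottleneck 2, flow now 10.
Augment Res→J7→J3→TankB→Out: bottleneck 1, flow now 11.
Augment Res→P2→J3→TankB→Out: bottleneck 3, flow now 14.
Augment Res→TankA→J1→TankB→Out: bottleneck 6, flow now 20.
No augmenting path remains; maximum flow = 20.
In the residual graph, reachable from Res: {Res, J7, P2, TankA, J1, J3, J6, TankB}.
Min-cut edges: J6→Out (8), TankB→Out (12); capacity 8 + 12 = 20.
This cut is saturated, so no flow can exceed 20.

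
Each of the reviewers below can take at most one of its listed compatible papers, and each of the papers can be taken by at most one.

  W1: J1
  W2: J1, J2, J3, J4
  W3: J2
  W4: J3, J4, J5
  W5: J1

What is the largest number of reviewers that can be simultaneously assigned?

Unit-capacity flow: source→left, listed edges, right→sink; max matching = max flow.
Augmenting path W1→J1 (+1); matched 1.
Augmenting path W2→J2 (+1); matched 2.
Augmenting path W4→J3 (+1); matched 3.
Augmenting path W3→J2→W2→J4 (+1); matched 4.
No augmenting path remains; maximum matching = 4.
König certificate: {W2, W3, W4, J1} is a vertex cover of size 4 (every listed pair touches it), so no matching can be larger.

4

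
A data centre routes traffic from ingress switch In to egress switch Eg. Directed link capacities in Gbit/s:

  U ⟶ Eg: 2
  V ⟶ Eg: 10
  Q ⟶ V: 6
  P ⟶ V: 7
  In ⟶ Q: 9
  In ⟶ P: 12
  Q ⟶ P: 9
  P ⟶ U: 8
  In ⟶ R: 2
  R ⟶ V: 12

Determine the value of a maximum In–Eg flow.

Augment In→P→U→Eg: bottleneck 2, flow now 2.
Augment In→P→V→Eg: bottleneck 7, flow now 9.
Augment In→Q→V→Eg: bottleneck 3, flow now 12.
No augmenting path remains; maximum flow = 12.
In the residual graph, reachable from In: {In, P, Q, R, U, V}.
Min-cut edges: U→Eg (2), V→Eg (10); capacity 2 + 10 = 12.
This cut is saturated, so no flow can exceed 12.

12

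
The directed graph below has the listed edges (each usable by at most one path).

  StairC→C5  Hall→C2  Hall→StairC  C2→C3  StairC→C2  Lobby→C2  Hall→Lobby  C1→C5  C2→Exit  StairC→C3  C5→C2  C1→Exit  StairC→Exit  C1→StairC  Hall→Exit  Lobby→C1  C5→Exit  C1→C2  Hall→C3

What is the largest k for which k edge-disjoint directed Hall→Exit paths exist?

4

Assign every edge capacity 1; by Menger, the answer equals the max flow.
Path Hall→Exit (+1); total 1.
Path Hall→StairC→Exit (+1); total 2.
Path Hall→C2→Exit (+1); total 3.
Path Hall→Lobby→C1→Exit (+1); total 4.
No residual Hall→Exit path; max flow = 4.
Certifying cut of size 4: {Hall→C2, Hall→Exit, Hall→Lobby, Hall→StairC}.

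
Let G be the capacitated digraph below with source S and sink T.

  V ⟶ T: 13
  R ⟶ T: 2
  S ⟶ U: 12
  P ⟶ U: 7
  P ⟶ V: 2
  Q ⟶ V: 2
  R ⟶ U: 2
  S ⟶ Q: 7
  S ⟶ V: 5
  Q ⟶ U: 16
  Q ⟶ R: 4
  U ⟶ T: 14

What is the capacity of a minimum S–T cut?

Augment S→U→T: bottleneck 12, flow now 12.
Augment S→V→T: bottleneck 5, flow now 17.
Augment S→Q→R→T: bottleneck 2, flow now 19.
Augment S→Q→U→T: bottleneck 2, flow now 21.
Augment S→Q→V→T: bottleneck 2, flow now 23.
No augmenting path remains; maximum flow = 23.
By max-flow min-cut, the minimum cut capacity equals the max flow.
In the residual graph, reachable from S: {S, Q, R, U}.
Min-cut edges: S→V (5), Q→V (2), R→T (2), U→T (14); capacity 5 + 2 + 2 + 14 = 23.

23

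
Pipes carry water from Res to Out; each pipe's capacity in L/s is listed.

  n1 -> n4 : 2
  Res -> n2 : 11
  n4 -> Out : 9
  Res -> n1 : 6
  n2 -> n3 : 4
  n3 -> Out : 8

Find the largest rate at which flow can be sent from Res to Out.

Augment Res→n1→n4→Out: bottleneck 2, flow now 2.
Augment Res→n2→n3→Out: bottleneck 4, flow now 6.
No augmenting path remains; maximum flow = 6.
In the residual graph, reachable from Res: {Res, n1, n2}.
Min-cut edges: n1→n4 (2), n2→n3 (4); capacity 2 + 4 = 6.
This cut is saturated, so no flow can exceed 6.

6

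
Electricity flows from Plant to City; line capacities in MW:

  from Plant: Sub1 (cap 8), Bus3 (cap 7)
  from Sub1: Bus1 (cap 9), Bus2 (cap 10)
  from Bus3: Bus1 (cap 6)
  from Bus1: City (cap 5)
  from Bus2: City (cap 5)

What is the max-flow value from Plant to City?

10

Augment Plant→Sub1→Bus1→City: bottleneck 5, flow now 5.
Augment Plant→Sub1→Bus2→City: bottleneck 3, flow now 8.
Augment Plant→Bus3→Bus1→Sub1→Bus2→City: bottleneck 2, flow now 10. (uses reverse residual edge)
No augmenting path remains; maximum flow = 10.
In the residual graph, reachable from Plant: {Plant, Sub1, Bus3, Bus1, Bus2}.
Min-cut edges: Bus1→City (5), Bus2→City (5); capacity 5 + 5 = 10.
This cut is saturated, so no flow can exceed 10.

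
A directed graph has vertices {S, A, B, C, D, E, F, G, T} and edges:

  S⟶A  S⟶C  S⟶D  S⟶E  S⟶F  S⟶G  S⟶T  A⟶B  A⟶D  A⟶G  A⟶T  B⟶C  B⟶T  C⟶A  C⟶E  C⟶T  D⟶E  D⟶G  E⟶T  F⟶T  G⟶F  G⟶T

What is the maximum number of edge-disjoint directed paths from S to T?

6

Assign every edge capacity 1; by Menger, the answer equals the max flow.
Path S→T (+1); total 1.
Path S→A→T (+1); total 2.
Path S→C→T (+1); total 3.
Path S→E→T (+1); total 4.
Path S→F→T (+1); total 5.
Path S→G→T (+1); total 6.
No residual S→T path; max flow = 6.
Certifying cut of size 6: {E→T, F→T, G→T, S→A, S→C, S→T}.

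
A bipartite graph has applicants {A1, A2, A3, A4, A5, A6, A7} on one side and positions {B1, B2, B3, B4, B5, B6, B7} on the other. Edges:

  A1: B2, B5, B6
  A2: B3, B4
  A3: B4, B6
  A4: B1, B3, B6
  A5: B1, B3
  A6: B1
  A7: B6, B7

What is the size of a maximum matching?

Unit-capacity flow: source→left, listed edges, right→sink; max matching = max flow.
Augmenting path A1→B2 (+1); matched 1.
Augmenting path A2→B3 (+1); matched 2.
Augmenting path A3→B4 (+1); matched 3.
Augmenting path A4→B1 (+1); matched 4.
Augmenting path A7→B6 (+1); matched 5.
Augmenting path A5→B1→A4→B6→A7→B7 (+1); matched 6.
No augmenting path remains; maximum matching = 6.
König certificate: {A1, A7, B1, B3, B4, B6} is a vertex cover of size 6 (every listed pair touches it), so no matching can be larger.

6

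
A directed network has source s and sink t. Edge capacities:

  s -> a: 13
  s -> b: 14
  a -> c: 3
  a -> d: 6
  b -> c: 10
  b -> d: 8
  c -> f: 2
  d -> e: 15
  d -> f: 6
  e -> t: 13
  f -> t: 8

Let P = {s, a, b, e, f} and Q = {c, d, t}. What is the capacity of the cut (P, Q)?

48

Edges leaving {s, a, b, e, f}: a→c (3), a→d (6), b→c (10), b→d (8), e→t (13), f→t (8).
Cut capacity = 3 + 6 + 10 + 8 + 13 + 8 = 48.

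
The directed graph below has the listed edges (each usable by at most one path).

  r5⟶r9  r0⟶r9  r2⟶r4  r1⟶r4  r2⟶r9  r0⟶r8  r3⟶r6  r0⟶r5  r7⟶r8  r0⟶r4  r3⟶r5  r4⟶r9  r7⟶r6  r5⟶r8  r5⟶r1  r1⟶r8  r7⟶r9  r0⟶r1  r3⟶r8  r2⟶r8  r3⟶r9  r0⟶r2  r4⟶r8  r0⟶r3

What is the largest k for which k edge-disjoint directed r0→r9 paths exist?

5

Assign every edge capacity 1; by Menger, the answer equals the max flow.
Path r0→r9 (+1); total 1.
Path r0→r2→r9 (+1); total 2.
Path r0→r3→r9 (+1); total 3.
Path r0→r4→r9 (+1); total 4.
Path r0→r5→r9 (+1); total 5.
No residual r0→r9 path; max flow = 5.
Certifying cut of size 5: {r0→r2, r0→r3, r0→r5, r0→r9, r4→r9}.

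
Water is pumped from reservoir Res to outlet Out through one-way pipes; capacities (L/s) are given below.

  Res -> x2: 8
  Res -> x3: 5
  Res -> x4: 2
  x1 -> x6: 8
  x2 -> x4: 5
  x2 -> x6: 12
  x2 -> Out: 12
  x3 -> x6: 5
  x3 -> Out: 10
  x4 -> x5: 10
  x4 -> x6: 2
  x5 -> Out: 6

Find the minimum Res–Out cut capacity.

Augment Res→x2→Out: bottleneck 8, flow now 8.
Augment Res→x3→Out: bottleneck 5, flow now 13.
Augment Res→x4→x5→Out: bottleneck 2, flow now 15.
No augmenting path remains; maximum flow = 15.
By max-flow min-cut, the minimum cut capacity equals the max flow.
In the residual graph, reachable from Res: {Res}.
Min-cut edges: Res→x2 (8), Res→x3 (5), Res→x4 (2); capacity 8 + 5 + 2 = 15.

15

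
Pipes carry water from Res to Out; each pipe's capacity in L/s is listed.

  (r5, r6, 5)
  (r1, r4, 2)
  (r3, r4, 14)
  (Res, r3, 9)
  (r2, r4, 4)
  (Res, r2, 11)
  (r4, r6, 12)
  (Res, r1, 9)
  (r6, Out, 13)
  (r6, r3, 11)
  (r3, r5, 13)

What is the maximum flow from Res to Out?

13

Augment Res→r1→r4→r6→Out: bottleneck 2, flow now 2.
Augment Res→r2→r4→r6→Out: bottleneck 4, flow now 6.
Augment Res→r3→r4→r6→Out: bottleneck 6, flow now 12.
Augment Res→r3→r5→r6→Out: bottleneck 1, flow now 13.
No augmenting path remains; maximum flow = 13.
In the residual graph, reachable from Res: {Res, r1, r2, r3, r4, r5, r6}.
Min-cut edges: r6→Out (13); capacity 13 = 13.
This cut is saturated, so no flow can exceed 13.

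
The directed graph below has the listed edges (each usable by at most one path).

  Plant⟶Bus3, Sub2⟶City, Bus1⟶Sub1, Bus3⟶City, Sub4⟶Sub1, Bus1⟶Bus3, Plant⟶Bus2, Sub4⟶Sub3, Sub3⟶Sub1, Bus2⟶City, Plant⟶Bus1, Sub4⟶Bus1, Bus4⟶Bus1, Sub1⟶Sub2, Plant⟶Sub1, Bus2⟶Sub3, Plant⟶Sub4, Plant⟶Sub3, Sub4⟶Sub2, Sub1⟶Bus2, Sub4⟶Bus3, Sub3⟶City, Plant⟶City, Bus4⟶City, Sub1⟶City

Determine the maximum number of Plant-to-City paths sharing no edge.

Assign every edge capacity 1; by Menger, the answer equals the max flow.
Path Plant→City (+1); total 1.
Path Plant→Sub3→City (+1); total 2.
Path Plant→Sub1→City (+1); total 3.
Path Plant→Bus2→City (+1); total 4.
Path Plant→Bus3→City (+1); total 5.
Path Plant→Sub4→Sub2→City (+1); total 6.
No residual Plant→City path; max flow = 6.
Certifying cut of size 6: {Bus2→City, Bus3→City, Plant→City, Sub1→City, Sub2→City, Sub3→City}.

6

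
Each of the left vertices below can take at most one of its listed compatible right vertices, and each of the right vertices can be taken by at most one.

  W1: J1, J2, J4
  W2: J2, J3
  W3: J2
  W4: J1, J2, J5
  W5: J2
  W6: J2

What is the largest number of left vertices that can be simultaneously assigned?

Unit-capacity flow: source→left, listed edges, right→sink; max matching = max flow.
Augmenting path W1→J1 (+1); matched 1.
Augmenting path W2→J2 (+1); matched 2.
Augmenting path W4→J5 (+1); matched 3.
Augmenting path W3→J2→W2→J3 (+1); matched 4.
No augmenting path remains; maximum matching = 4.
König certificate: {W1, W2, W4, J2} is a vertex cover of size 4 (every listed pair touches it), so no matching can be larger.

4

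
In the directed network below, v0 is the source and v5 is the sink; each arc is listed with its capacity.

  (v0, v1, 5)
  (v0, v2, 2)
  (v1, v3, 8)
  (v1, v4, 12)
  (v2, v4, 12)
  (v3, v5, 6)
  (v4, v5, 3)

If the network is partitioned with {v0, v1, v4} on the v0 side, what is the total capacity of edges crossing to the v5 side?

Edges leaving {v0, v1, v4}: v0→v2 (2), v1→v3 (8), v4→v5 (3).
Cut capacity = 2 + 8 + 3 = 13.

13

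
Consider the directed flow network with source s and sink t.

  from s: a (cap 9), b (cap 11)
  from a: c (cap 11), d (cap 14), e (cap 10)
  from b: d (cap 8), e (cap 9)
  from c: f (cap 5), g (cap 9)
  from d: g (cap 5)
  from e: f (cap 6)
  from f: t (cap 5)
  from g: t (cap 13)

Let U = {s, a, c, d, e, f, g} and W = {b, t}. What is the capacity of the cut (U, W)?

Edges leaving {s, a, c, d, e, f, g}: s→b (11), f→t (5), g→t (13).
Cut capacity = 11 + 5 + 13 = 29.

29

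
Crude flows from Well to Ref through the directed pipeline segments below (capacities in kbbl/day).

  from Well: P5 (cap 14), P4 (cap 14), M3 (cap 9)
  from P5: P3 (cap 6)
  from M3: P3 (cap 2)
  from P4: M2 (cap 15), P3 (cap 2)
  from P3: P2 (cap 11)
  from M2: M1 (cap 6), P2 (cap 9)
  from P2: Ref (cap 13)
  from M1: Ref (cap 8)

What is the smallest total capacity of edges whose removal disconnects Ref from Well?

Augment Well→P5→P3→P2→Ref: bottleneck 6, flow now 6.
Augment Well→M3→P3→P2→Ref: bottleneck 2, flow now 8.
Augment Well→P4→P3→P2→Ref: bottleneck 2, flow now 10.
Augment Well→P4→M2→P2→Ref: bottleneck 3, flow now 13.
Augment Well→P4→M2→M1→Ref: bottleneck 6, flow now 19.
No augmenting path remains; maximum flow = 19.
By max-flow min-cut, the minimum cut capacity equals the max flow.
In the residual graph, reachable from Well: {Well, P5, M3, P4, P3, M2, P2}.
Min-cut edges: M2→M1 (6), P2→Ref (13); capacity 6 + 13 = 19.

19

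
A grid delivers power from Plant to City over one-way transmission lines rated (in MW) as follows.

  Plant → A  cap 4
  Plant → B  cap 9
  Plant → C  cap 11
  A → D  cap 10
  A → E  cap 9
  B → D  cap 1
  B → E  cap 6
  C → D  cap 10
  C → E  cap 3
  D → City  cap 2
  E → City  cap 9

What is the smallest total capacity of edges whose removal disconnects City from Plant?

Augment Plant→A→D→City: bottleneck 2, flow now 2.
Augment Plant→A→E→City: bottleneck 2, flow now 4.
Augment Plant→B→E→City: bottleneck 6, flow now 10.
Augment Plant→C→E→City: bottleneck 1, flow now 11.
No augmenting path remains; maximum flow = 11.
By max-flow min-cut, the minimum cut capacity equals the max flow.
In the residual graph, reachable from Plant: {Plant, A, B, C, D, E}.
Min-cut edges: D→City (2), E→City (9); capacity 2 + 9 = 11.

11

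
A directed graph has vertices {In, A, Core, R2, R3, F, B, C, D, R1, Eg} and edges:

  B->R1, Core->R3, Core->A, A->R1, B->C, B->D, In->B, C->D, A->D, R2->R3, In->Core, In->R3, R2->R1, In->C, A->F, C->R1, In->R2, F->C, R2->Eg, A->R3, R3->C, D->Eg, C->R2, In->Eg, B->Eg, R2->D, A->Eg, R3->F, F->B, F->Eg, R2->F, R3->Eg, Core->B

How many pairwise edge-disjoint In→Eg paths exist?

Assign every edge capacity 1; by Menger, the answer equals the max flow.
Path In→Eg (+1); total 1.
Path In→R2→Eg (+1); total 2.
Path In→R3→Eg (+1); total 3.
Path In→B→Eg (+1); total 4.
Path In→Core→A→Eg (+1); total 5.
Path In→C→D→Eg (+1); total 6.
No residual In→Eg path; max flow = 6.
Certifying cut of size 6: {In→B, In→C, In→Core, In→Eg, In→R2, In→R3}.

6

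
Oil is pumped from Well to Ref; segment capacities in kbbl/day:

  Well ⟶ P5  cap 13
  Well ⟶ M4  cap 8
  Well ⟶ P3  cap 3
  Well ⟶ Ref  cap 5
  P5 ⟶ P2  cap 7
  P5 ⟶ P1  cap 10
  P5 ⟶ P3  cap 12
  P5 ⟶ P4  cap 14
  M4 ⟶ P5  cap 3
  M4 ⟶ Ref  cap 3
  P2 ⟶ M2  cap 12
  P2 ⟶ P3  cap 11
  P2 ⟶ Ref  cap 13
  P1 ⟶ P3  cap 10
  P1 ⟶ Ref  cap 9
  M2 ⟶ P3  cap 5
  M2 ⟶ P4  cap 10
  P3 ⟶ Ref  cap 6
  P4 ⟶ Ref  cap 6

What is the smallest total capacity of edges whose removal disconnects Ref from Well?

27

Augment Well→Ref: bottleneck 5, flow now 5.
Augment Well→M4→Ref: bottleneck 3, flow now 8.
Augment Well→P3→Ref: bottleneck 3, flow now 11.
Augment Well→P5→P2→Ref: bottleneck 7, flow now 18.
Augment Well→P5→P1→Ref: bottleneck 6, flow now 24.
Augment Well→M4→P5→P1→Ref: bottleneck 3, flow now 27.
No augmenting path remains; maximum flow = 27.
By max-flow min-cut, the minimum cut capacity equals the max flow.
In the residual graph, reachable from Well: {Well, M4}.
Min-cut edges: Well→P5 (13), Well→P3 (3), Well→Ref (5), M4→P5 (3), M4→Ref (3); capacity 13 + 3 + 5 + 3 + 3 = 27.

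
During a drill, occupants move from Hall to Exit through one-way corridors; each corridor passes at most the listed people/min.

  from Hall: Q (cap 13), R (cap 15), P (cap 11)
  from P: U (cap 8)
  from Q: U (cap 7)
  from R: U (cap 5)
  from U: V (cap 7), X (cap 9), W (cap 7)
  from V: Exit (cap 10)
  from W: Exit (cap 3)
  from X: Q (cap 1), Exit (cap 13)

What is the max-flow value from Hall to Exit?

Augment Hall→P→U→V→Exit: bottleneck 7, flow now 7.
Augment Hall→P→U→W→Exit: bottleneck 1, flow now 8.
Augment Hall→Q→U→W→Exit: bottleneck 2, flow now 10.
Augment Hall→Q→U→X→Exit: bottleneck 5, flow now 15.
Augment Hall→R→U→X→Exit: bottleneck 4, flow now 19.
No augmenting path remains; maximum flow = 19.
In the residual graph, reachable from Hall: {Hall, P, Q, R, U, W}.
Min-cut edges: U→V (7), U→X (9), W→Exit (3); capacity 7 + 9 + 3 = 19.
This cut is saturated, so no flow can exceed 19.

19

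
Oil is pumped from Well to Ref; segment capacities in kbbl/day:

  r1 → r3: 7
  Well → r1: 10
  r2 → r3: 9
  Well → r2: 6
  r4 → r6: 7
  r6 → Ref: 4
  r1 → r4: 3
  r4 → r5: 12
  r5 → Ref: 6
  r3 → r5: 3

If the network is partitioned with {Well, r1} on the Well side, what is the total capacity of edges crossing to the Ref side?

Edges leaving {Well, r1}: Well→r2 (6), r1→r3 (7), r1→r4 (3).
Cut capacity = 6 + 7 + 3 = 16.

16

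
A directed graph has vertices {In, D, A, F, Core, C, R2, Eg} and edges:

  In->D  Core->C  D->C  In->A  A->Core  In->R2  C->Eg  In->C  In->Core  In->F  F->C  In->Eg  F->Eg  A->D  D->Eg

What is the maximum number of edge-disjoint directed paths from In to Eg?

Assign every edge capacity 1; by Menger, the answer equals the max flow.
Path In→Eg (+1); total 1.
Path In→D→Eg (+1); total 2.
Path In→F→Eg (+1); total 3.
Path In→C→Eg (+1); total 4.
No residual In→Eg path; max flow = 4.
Certifying cut of size 4: {C→Eg, D→Eg, In→Eg, In→F}.

4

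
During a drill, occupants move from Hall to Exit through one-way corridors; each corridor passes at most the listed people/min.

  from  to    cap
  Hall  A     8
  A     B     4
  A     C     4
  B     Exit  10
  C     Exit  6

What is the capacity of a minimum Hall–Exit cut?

8

Augment Hall→A→B→Exit: bottleneck 4, flow now 4.
Augment Hall→A→C→Exit: bottleneck 4, flow now 8.
No augmenting path remains; maximum flow = 8.
By max-flow min-cut, the minimum cut capacity equals the max flow.
In the residual graph, reachable from Hall: {Hall}.
Min-cut edges: Hall→A (8); capacity 8 = 8.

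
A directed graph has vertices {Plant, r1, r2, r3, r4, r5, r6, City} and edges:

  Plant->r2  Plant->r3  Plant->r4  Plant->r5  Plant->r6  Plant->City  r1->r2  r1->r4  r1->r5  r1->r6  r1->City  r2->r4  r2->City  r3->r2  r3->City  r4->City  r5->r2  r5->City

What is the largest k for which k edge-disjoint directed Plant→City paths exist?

Assign every edge capacity 1; by Menger, the answer equals the max flow.
Path Plant→City (+1); total 1.
Path Plant→r2→City (+1); total 2.
Path Plant→r3→City (+1); total 3.
Path Plant→r4→City (+1); total 4.
Path Plant→r5→City (+1); total 5.
No residual Plant→City path; max flow = 5.
Certifying cut of size 5: {Plant→City, Plant→r2, Plant→r3, Plant→r4, Plant→r5}.

5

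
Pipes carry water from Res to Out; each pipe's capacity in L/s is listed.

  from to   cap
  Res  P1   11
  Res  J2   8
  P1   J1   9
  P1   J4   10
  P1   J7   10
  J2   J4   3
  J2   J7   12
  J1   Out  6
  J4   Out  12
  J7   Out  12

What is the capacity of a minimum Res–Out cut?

Augment Res→P1→J1→Out: bottleneck 6, flow now 6.
Augment Res→P1→J4→Out: bottleneck 5, flow now 11.
Augment Res→J2→J4→Out: bottleneck 3, flow now 14.
Augment Res→J2→J7→Out: bottleneck 5, flow now 19.
No augmenting path remains; maximum flow = 19.
By max-flow min-cut, the minimum cut capacity equals the max flow.
In the residual graph, reachable from Res: {Res}.
Min-cut edges: Res→P1 (11), Res→J2 (8); capacity 11 + 8 = 19.

19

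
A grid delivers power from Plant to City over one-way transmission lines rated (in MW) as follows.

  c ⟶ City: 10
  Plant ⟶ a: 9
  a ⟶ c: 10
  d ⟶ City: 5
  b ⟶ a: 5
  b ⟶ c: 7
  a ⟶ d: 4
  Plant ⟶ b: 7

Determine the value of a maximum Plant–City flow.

14

Augment Plant→a→c→City: bottleneck 9, flow now 9.
Augment Plant→b→c→City: bottleneck 1, flow now 10.
Augment Plant→b→a→d→City: bottleneck 4, flow now 14.
No augmenting path remains; maximum flow = 14.
In the residual graph, reachable from Plant: {Plant, a, b, c}.
Min-cut edges: a→d (4), c→City (10); capacity 4 + 10 = 14.
This cut is saturated, so no flow can exceed 14.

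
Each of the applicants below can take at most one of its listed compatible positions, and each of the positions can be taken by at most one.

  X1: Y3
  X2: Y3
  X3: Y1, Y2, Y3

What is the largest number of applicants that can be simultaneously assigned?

2

Unit-capacity flow: source→left, listed edges, right→sink; max matching = max flow.
Augmenting path X1→Y3 (+1); matched 1.
Augmenting path X3→Y1 (+1); matched 2.
No augmenting path remains; maximum matching = 2.
König certificate: {X3, Y3} is a vertex cover of size 2 (every listed pair touches it), so no matching can be larger.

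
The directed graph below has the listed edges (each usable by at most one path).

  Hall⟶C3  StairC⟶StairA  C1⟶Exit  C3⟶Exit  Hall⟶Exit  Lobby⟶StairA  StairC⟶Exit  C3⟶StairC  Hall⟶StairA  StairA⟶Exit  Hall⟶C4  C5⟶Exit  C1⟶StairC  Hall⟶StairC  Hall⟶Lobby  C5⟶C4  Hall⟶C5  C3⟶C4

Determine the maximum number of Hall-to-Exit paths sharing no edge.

Assign every edge capacity 1; by Menger, the answer equals the max flow.
Path Hall→Exit (+1); total 1.
Path Hall→C3→Exit (+1); total 2.
Path Hall→StairA→Exit (+1); total 3.
Path Hall→StairC→Exit (+1); total 4.
Path Hall→C5→Exit (+1); total 5.
No residual Hall→Exit path; max flow = 5.
Certifying cut of size 5: {Hall→C3, Hall→C5, Hall→Exit, Hall→StairC, StairA→Exit}.

5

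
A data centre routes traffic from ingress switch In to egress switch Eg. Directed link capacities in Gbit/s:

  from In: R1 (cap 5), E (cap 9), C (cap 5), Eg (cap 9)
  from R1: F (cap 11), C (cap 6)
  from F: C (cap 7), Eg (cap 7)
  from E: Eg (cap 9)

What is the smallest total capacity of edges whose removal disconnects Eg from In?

23

Augment In→Eg: bottleneck 9, flow now 9.
Augment In→E→Eg: bottleneck 9, flow now 18.
Augment In→R1→F→Eg: bottleneck 5, flow now 23.
No augmenting path remains; maximum flow = 23.
By max-flow min-cut, the minimum cut capacity equals the max flow.
In the residual graph, reachable from In: {In, C}.
Min-cut edges: In→R1 (5), In→E (9), In→Eg (9); capacity 5 + 9 + 9 = 23.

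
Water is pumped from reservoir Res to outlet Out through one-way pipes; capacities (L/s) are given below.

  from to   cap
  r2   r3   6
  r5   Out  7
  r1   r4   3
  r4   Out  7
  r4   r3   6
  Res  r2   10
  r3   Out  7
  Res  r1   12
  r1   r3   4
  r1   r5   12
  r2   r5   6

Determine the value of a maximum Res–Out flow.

17

Augment Res→r1→r3→Out: bottleneck 4, flow now 4.
Augment Res→r1→r4→Out: bottleneck 3, flow now 7.
Augment Res→r1→r5→Out: bottleneck 5, flow now 12.
Augment Res→r2→r3→Out: bottleneck 3, flow now 15.
Augment Res→r2→r5→Out: bottleneck 2, flow now 17.
No augmenting path remains; maximum flow = 17.
In the residual graph, reachable from Res: {Res, r1, r2, r3, r5}.
Min-cut edges: r1→r4 (3), r3→Out (7), r5→Out (7); capacity 3 + 7 + 7 = 17.
This cut is saturated, so no flow can exceed 17.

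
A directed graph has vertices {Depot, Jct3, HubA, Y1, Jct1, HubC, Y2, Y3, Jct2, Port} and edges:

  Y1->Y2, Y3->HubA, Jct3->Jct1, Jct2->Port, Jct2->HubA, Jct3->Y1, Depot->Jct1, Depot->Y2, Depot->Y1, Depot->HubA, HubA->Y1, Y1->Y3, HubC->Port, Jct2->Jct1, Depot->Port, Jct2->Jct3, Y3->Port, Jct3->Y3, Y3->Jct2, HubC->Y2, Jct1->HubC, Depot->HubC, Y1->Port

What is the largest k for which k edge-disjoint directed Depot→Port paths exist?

4

Assign every edge capacity 1; by Menger, the answer equals the max flow.
Path Depot→Port (+1); total 1.
Path Depot→Y1→Port (+1); total 2.
Path Depot→HubC→Port (+1); total 3.
Path Depot→HubA→Y1→Y3→Port (+1); total 4.
No residual Depot→Port path; max flow = 4.
Certifying cut of size 4: {Depot→HubA, Depot→Port, Depot→Y1, HubC→Port}.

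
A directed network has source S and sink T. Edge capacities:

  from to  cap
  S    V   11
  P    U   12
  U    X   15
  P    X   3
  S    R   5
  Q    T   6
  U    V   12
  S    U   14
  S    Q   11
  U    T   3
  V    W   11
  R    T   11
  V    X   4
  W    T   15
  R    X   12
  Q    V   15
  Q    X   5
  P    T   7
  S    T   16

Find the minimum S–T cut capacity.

Augment S→T: bottleneck 16, flow now 16.
Augment S→Q→T: bottleneck 6, flow now 22.
Augment S→R→T: bottleneck 5, flow now 27.
Augment S→U→T: bottleneck 3, flow now 30.
Augment S→V→W→T: bottleneck 11, flow now 41.
No augmenting path remains; maximum flow = 41.
By max-flow min-cut, the minimum cut capacity equals the max flow.
In the residual graph, reachable from S: {S, Q, U, V, X}.
Min-cut edges: S→R (5), S→T (16), Q→T (6), U→T (3), V→W (11); capacity 5 + 16 + 6 + 3 + 11 = 41.

41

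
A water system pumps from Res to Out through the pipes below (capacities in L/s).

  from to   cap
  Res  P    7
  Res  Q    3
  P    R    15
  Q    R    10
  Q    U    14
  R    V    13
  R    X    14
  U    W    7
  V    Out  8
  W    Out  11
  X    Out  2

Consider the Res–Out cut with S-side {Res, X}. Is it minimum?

No — its capacity is 12, but the minimum cut has capacity 10.

Given cut capacity: 7 + 3 + 2 = 12.
Augment Res→P→R→V→Out: bottleneck 7, flow now 7.
Augment Res→Q→R→V→Out: bottleneck 1, flow now 8.
Augment Res→Q→R→X→Out: bottleneck 2, flow now 10.
No augmenting path remains; maximum flow = 10.
In the residual graph, reachable from Res: {Res}.
Min-cut edges: Res→P (7), Res→Q (3); capacity 7 + 3 = 10.
Cut capacity 12 exceeds the max flow 10, so it is not minimum.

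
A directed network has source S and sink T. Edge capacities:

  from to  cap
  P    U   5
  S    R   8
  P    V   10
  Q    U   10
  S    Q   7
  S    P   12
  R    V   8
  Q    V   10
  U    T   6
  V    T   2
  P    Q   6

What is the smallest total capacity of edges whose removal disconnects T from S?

Augment S→P→U→T: bottleneck 5, flow now 5.
Augment S→P→V→T: bottleneck 2, flow now 7.
Augment S→Q→U→T: bottleneck 1, flow now 8.
No augmenting path remains; maximum flow = 8.
By max-flow min-cut, the minimum cut capacity equals the max flow.
In the residual graph, reachable from S: {S, P, Q, R, U, V}.
Min-cut edges: U→T (6), V→T (2); capacity 6 + 2 = 8.

8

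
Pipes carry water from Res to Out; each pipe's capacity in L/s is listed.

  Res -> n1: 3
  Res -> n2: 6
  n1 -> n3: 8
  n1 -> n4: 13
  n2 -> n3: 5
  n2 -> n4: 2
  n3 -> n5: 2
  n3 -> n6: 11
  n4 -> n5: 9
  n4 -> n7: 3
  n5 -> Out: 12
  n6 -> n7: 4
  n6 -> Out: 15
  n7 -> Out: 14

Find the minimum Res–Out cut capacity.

9

Augment Res→n1→n3→n5→Out: bottleneck 2, flow now 2.
Augment Res→n1→n3→n6→Out: bottleneck 1, flow now 3.
Augment Res→n2→n3→n6→Out: bottleneck 5, flow now 8.
Augment Res→n2→n4→n5→Out: bottleneck 1, flow now 9.
No augmenting path remains; maximum flow = 9.
By max-flow min-cut, the minimum cut capacity equals the max flow.
In the residual graph, reachable from Res: {Res}.
Min-cut edges: Res→n1 (3), Res→n2 (6); capacity 3 + 6 = 9.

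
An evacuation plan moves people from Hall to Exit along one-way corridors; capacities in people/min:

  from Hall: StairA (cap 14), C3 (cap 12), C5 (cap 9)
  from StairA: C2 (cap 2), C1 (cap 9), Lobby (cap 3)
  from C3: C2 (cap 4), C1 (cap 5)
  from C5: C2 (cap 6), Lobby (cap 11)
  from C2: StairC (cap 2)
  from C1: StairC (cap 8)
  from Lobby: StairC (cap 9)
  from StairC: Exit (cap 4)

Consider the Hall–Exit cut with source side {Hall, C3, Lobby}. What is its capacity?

Edges leaving {Hall, C3, Lobby}: Hall→StairA (14), Hall→C5 (9), C3→C2 (4), C3→C1 (5), Lobby→StairC (9).
Cut capacity = 14 + 9 + 4 + 5 + 9 = 41.

41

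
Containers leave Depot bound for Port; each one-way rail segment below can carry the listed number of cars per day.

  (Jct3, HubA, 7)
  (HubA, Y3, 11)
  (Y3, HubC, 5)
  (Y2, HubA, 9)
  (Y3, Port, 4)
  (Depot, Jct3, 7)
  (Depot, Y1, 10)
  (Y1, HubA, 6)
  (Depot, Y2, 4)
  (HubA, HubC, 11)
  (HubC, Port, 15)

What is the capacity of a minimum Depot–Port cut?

17

Augment Depot→Y2→HubA→Y3→Port: bottleneck 4, flow now 4.
Augment Depot→Jct3→HubA→HubC→Port: bottleneck 7, flow now 11.
Augment Depot→Y1→HubA→HubC→Port: bottleneck 4, flow now 15.
Augment Depot→Y1→HubA→Y3→HubC→Port: bottleneck 2, flow now 17.
No augmenting path remains; maximum flow = 17.
By max-flow min-cut, the minimum cut capacity equals the max flow.
In the residual graph, reachable from Depot: {Depot, Y1}.
Min-cut edges: Depot→Y2 (4), Depot→Jct3 (7), Y1→HubA (6); capacity 4 + 7 + 6 = 17.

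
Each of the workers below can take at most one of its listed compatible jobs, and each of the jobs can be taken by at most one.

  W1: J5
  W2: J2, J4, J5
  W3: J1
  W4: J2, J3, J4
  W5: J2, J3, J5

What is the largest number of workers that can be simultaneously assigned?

5

Unit-capacity flow: source→left, listed edges, right→sink; max matching = max flow.
Augmenting path W1→J5 (+1); matched 1.
Augmenting path W2→J2 (+1); matched 2.
Augmenting path W3→J1 (+1); matched 3.
Augmenting path W4→J3 (+1); matched 4.
Augmenting path W5→J2→W2→J4 (+1); matched 5.
No augmenting path remains; maximum matching = 5.
König certificate: {W1, W2, W3, W4, W5} is a vertex cover of size 5 (every listed pair touches it), so no matching can be larger.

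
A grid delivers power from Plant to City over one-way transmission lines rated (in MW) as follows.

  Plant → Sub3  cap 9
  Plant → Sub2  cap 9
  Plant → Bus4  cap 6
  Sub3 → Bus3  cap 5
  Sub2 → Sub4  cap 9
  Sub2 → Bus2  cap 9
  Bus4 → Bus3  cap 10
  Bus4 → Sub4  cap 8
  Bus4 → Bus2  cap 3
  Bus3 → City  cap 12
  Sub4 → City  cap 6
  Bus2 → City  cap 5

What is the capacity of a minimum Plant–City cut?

20

Augment Plant→Sub3→Bus3→City: bottleneck 5, flow now 5.
Augment Plant→Sub2→Sub4→City: bottleneck 6, flow now 11.
Augment Plant→Sub2→Bus2→City: bottleneck 3, flow now 14.
Augment Plant→Bus4→Bus3→City: bottleneck 6, flow now 20.
No augmenting path remains; maximum flow = 20.
By max-flow min-cut, the minimum cut capacity equals the max flow.
In the residual graph, reachable from Plant: {Plant, Sub3}.
Min-cut edges: Plant→Sub2 (9), Plant→Bus4 (6), Sub3→Bus3 (5); capacity 9 + 6 + 5 = 20.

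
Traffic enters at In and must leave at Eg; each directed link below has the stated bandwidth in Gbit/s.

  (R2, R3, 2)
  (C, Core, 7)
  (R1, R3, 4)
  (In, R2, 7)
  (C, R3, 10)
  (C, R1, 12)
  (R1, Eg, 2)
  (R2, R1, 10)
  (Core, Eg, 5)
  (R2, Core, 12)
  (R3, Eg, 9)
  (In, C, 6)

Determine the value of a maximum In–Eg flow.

13

Augment In→R2→R1→Eg: bottleneck 2, flow now 2.
Augment In→R2→R3→Eg: bottleneck 2, flow now 4.
Augment In→R2→Core→Eg: bottleneck 3, flow now 7.
Augment In→C→R3→Eg: bottleneck 6, flow now 13.
No augmenting path remains; maximum flow = 13.
In the residual graph, reachable from In: {In}.
Min-cut edges: In→R2 (7), In→C (6); capacity 7 + 6 = 13.
This cut is saturated, so no flow can exceed 13.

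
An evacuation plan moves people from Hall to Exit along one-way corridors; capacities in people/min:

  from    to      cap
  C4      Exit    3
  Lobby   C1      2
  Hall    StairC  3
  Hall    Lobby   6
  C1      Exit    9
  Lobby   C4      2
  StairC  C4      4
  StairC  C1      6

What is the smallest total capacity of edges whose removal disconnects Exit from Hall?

Augment Hall→Lobby→C1→Exit: bottleneck 2, flow now 2.
Augment Hall→Lobby→C4→Exit: bottleneck 2, flow now 4.
Augment Hall→StairC→C1→Exit: bottleneck 3, flow now 7.
No augmenting path remains; maximum flow = 7.
By max-flow min-cut, the minimum cut capacity equals the max flow.
In the residual graph, reachable from Hall: {Hall, Lobby}.
Min-cut edges: Hall→StairC (3), Lobby→C1 (2), Lobby→C4 (2); capacity 3 + 2 + 2 = 7.

7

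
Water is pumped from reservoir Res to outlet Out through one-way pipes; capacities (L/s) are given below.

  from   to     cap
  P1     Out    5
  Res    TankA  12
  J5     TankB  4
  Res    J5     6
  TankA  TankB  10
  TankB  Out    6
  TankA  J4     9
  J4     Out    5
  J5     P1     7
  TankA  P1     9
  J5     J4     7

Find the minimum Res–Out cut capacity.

16

Augment Res→J5→P1→Out: bottleneck 5, flow now 5.
Augment Res→J5→TankB→Out: bottleneck 1, flow now 6.
Augment Res→TankA→TankB→Out: bottleneck 5, flow now 11.
Augment Res→TankA→J4→Out: bottleneck 5, flow now 16.
No augmenting path remains; maximum flow = 16.
By max-flow min-cut, the minimum cut capacity equals the max flow.
In the residual graph, reachable from Res: {Res, J5, TankA, P1, TankB, J4}.
Min-cut edges: P1→Out (5), TankB→Out (6), J4→Out (5); capacity 5 + 6 + 5 = 16.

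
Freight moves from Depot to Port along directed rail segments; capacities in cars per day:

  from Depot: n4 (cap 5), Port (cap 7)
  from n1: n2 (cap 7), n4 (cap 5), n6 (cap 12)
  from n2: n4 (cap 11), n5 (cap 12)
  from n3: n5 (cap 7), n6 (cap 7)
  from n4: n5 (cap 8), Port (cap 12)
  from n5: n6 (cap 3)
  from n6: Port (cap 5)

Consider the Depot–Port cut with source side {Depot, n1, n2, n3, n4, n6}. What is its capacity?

51

Edges leaving {Depot, n1, n2, n3, n4, n6}: Depot→Port (7), n2→n5 (12), n3→n5 (7), n4→n5 (8), n4→Port (12), n6→Port (5).
Cut capacity = 7 + 12 + 7 + 8 + 12 + 5 = 51.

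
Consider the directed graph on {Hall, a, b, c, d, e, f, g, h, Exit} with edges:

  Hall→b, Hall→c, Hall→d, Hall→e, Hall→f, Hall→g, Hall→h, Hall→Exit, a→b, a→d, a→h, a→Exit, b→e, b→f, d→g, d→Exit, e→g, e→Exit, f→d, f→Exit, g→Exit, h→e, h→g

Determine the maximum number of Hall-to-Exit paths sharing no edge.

5

Assign every edge capacity 1; by Menger, the answer equals the max flow.
Path Hall→Exit (+1); total 1.
Path Hall→d→Exit (+1); total 2.
Path Hall→e→Exit (+1); total 3.
Path Hall→f→Exit (+1); total 4.
Path Hall→g→Exit (+1); total 5.
No residual Hall→Exit path; max flow = 5.
Certifying cut of size 5: {Hall→Exit, d→Exit, e→Exit, f→Exit, g→Exit}.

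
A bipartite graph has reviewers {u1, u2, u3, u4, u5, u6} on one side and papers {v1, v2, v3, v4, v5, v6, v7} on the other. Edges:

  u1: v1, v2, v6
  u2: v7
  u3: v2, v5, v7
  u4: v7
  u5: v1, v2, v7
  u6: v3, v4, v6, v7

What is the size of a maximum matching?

Unit-capacity flow: source→left, listed edges, right→sink; max matching = max flow.
Augmenting path u1→v1 (+1); matched 1.
Augmenting path u2→v7 (+1); matched 2.
Augmenting path u3→v2 (+1); matched 3.
Augmenting path u6→v3 (+1); matched 4.
Augmenting path u5→v1→u1→v6 (+1); matched 5.
No augmenting path remains; maximum matching = 5.
König certificate: {u1, u3, u5, u6, v7} is a vertex cover of size 5 (every listed pair touches it), so no matching can be larger.

5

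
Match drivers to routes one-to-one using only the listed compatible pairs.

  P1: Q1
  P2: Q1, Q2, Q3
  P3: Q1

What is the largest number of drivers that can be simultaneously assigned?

Unit-capacity flow: source→left, listed edges, right→sink; max matching = max flow.
Augmenting path P1→Q1 (+1); matched 1.
Augmenting path P2→Q2 (+1); matched 2.
No augmenting path remains; maximum matching = 2.
König certificate: {P2, Q1} is a vertex cover of size 2 (every listed pair touches it), so no matching can be larger.

2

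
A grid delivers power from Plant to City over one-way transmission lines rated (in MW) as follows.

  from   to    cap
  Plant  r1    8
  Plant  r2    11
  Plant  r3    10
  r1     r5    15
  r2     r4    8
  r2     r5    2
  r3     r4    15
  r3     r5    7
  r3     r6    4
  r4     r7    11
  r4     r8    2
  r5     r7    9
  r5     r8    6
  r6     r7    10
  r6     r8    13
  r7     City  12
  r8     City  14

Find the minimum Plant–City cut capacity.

24

Augment Plant→r1→r5→r7→City: bottleneck 8, flow now 8.
Augment Plant→r2→r4→r7→City: bottleneck 4, flow now 12.
Augment Plant→r2→r4→r8→City: bottleneck 2, flow now 14.
Augment Plant→r2→r5→r8→City: bottleneck 2, flow now 16.
Augment Plant→r3→r5→r8→City: bottleneck 4, flow now 20.
Augment Plant→r3→r6→r8→City: bottleneck 4, flow now 24.
No augmenting path remains; maximum flow = 24.
By max-flow min-cut, the minimum cut capacity equals the max flow.
In the residual graph, reachable from Plant: {Plant, r1, r2, r3, r4, r5, r7}.
Min-cut edges: r3→r6 (4), r4→r8 (2), r5→r8 (6), r7→City (12); capacity 4 + 2 + 6 + 12 = 24.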